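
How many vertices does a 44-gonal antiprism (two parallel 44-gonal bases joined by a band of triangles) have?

88

An antiprism on an n-gon has two n-gon caps and 2n triangles: V = 2·44 = 88, E = 4·44 = 176, F = 2·44 + 2 = 90.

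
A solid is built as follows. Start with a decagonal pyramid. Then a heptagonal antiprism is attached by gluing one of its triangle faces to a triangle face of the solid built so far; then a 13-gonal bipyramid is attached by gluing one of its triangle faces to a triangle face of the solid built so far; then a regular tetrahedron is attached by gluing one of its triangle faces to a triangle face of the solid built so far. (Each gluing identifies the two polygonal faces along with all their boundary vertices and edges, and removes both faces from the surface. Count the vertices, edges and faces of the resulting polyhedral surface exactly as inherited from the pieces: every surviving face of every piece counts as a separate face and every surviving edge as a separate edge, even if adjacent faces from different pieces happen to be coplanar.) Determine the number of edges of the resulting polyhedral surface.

A decagonal pyramid: V=11, E=20, F=11.
Attach a heptagonal antiprism (V=14, E=28, F=16) along a 3-gon: merge 3 vertices and 3 edges, delete both glued faces → V=22, E=45, F=25.
Attach a 13-gonal bipyramid (V=15, E=39, F=26) along a 3-gon: merge 3 vertices and 3 edges, delete both glued faces → V=34, E=81, F=49.
Attach a regular tetrahedron (V=4, E=6, F=4) along a 3-gon: merge 3 vertices and 3 edges, delete both glued faces → V=35, E=84, F=51.
Check: V − E + F = 35 − 84 + 51 = 2.

84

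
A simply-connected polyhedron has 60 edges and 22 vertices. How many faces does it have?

Here V − E + F = 2.
F = 2 − V + E = 2 − 22 + 60 = 40.

40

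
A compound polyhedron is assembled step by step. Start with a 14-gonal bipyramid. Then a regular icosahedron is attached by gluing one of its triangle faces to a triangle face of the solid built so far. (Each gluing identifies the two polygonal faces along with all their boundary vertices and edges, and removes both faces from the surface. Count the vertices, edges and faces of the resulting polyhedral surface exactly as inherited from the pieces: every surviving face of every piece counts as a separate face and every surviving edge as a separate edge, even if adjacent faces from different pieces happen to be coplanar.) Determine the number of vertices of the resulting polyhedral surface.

25

A 14-gonal bipyramid: V=16, E=42, F=28.
Attach a regular icosahedron (V=12, E=30, F=20) along a 3-gon: merge 3 vertices and 3 edges, delete both glued faces → V=25, E=69, F=46.
Check: V − E + F = 25 − 69 + 46 = 2.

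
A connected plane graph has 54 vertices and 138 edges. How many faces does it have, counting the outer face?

Euler's formula for a connected plane graph: V − E + F = 2, so F = 2 − 54 + 138 = 86.

86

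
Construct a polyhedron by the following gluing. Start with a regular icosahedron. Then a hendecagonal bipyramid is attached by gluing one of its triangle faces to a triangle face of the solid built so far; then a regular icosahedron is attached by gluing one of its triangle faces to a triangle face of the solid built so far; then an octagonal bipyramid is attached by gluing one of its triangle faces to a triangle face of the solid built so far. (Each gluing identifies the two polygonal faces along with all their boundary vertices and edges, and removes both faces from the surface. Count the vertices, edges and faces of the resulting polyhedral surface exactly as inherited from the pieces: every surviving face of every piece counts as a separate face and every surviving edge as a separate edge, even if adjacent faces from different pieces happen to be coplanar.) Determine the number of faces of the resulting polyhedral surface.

72

A regular icosahedron: V=12, E=30, F=20.
Attach a hendecagonal bipyramid (V=13, E=33, F=22) along a 3-gon: merge 3 vertices and 3 edges, delete both glued faces → V=22, E=60, F=40.
Attach a regular icosahedron (V=12, E=30, F=20) along a 3-gon: merge 3 vertices and 3 edges, delete both glued faces → V=31, E=87, F=58.
Attach an octagonal bipyramid (V=10, E=24, F=16) along a 3-gon: merge 3 vertices and 3 edges, delete both glued faces → V=38, E=108, F=72.
Check: V − E + F = 38 − 108 + 72 = 2.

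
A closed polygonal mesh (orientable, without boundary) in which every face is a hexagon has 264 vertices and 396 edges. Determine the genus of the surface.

Every face is a hexagon and each edge borders two faces, so 6F = 2·396, giving F = 132.
χ = V − E + F = 264 − 396 + 132 = 0.
For a closed orientable surface χ = 2 − 2g, so g = (2 − (0))/2 = 1.

1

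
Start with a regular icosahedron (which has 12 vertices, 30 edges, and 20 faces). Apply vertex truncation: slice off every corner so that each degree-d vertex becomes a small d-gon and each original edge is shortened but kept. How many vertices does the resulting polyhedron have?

60

Truncation replaces each original edge-end by a new vertex, so V′ = 2E = 60.
Each original edge survives, and each old vertex of degree d contributes d new edges; summing degrees gives Σd = 2E, so E′ = E + 2E = 3E = 90.
Each original face survives and each original vertex becomes one new face: F′ = F + V = 32.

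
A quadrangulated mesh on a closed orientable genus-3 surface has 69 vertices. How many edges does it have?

χ = 2 − 2·3 = -4, and every face is a square so 4F = 2E.
V − E + F = -4 with E = 4F/2 gives 69 − (4/2 − 1)·F = -4, so F = 73 and E = 146.

146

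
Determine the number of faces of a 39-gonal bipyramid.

78

A bipyramid over an n-gon has 2n triangular faces and n + 2 vertices: V = 39 + 2 = 41, E = 3·39 = 117, F = 2·39 = 78.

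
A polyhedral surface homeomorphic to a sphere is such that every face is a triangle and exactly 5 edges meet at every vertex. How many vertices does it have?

Each face has 3 edges and each edge borders two faces, so 2E = 3F.
Each vertex has degree 5, so 5V = 2E and hence V = 3F/5.
Euler: V − E + F = 2 ⇒ (3F/5) − (3F/2) + F = 2.
Multiply by 10: (6 − 15 + 10)F = 20, i.e. 1F = 20.
So F = 20, E = 3·20/2 = 30, V = 3·20/5 = 12.

12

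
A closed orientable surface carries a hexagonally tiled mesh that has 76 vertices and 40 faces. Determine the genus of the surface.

3

Every face is a hexagon, so 2E = 6·40 = 240, giving E = 120.
χ = V − E + F = 76 − 120 + 40 = -4.
For a closed orientable surface χ = 2 − 2g, so g = (2 − (-4))/2 = 3.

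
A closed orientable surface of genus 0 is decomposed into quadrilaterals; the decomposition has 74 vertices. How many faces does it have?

72

χ = 2 − 2·0 = 2, and every face is a square so 4F = 2E.
V − E + F = 2 with E = 4F/2 gives 74 − (4/2 − 1)·F = 2, so F = 72 and E = 144.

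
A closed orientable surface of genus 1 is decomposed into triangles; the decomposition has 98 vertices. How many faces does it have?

196

χ = 2 − 2·1 = 0, and every face is a triangle so 3F = 2E.
V − E + F = 0 with E = 3F/2 gives 98 − (3/2 − 1)·F = 0, so F = 196 and E = 294.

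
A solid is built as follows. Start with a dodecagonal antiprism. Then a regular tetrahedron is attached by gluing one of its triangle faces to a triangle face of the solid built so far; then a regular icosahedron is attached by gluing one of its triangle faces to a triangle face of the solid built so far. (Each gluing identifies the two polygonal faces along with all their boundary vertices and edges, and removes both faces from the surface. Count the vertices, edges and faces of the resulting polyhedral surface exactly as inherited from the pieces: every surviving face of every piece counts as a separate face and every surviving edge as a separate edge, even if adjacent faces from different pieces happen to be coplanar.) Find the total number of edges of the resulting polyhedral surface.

A dodecagonal antiprism: V=24, E=48, F=26.
Attach a regular tetrahedron (V=4, E=6, F=4) along a 3-gon: merge 3 vertices and 3 edges, delete both glued faces → V=25, E=51, F=28.
Attach a regular icosahedron (V=12, E=30, F=20) along a 3-gon: merge 3 vertices and 3 edges, delete both glued faces → V=34, E=78, F=46.
Check: V − E + F = 34 − 78 + 46 = 2.

78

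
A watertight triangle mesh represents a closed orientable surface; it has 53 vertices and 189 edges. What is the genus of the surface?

6

Every face is a triangle and each edge borders two faces, so 3F = 2·189, giving F = 126.
χ = V − E + F = 53 − 189 + 126 = -10.
For a closed orientable surface χ = 2 − 2g, so g = (2 − (-10))/2 = 6.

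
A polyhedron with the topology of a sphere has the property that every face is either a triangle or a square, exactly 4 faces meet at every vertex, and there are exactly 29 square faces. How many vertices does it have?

35

Let x be the number of triangles; then F = 29 + x.
Edge–face incidences: 2E = 4·29 + 3·x = 116 + 3x.
Every vertex has degree 4, so 4V = 2E.
Euler: V − E + F = 2 ⇒ (2E)/4 − E + (29 + x) = 2.
Multiply by 8: 2·(2E) − 4·(2E) + 8·(29 + x) = 16, i.e. 232 + 8x − 2·(116 + 3x) = 16.
Collecting terms: 2x = 16, so x = 8.
Then 2E = 116 + 3·8 = 140, so E = 70, V = 2E/4 = 35, F = 29 + 8 = 37.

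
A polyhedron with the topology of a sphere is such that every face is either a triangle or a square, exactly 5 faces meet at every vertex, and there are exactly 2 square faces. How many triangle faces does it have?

24

Let x be the number of triangles; then F = 2 + x.
Edge–face incidences: 2E = 4·2 + 3·x = 8 + 3x.
Every vertex has degree 5, so 5V = 2E.
Euler: V − E + F = 2 ⇒ (2E)/5 − E + (2 + x) = 2.
Multiply by 10: 2·(2E) − 5·(2E) + 10·(2 + x) = 20, i.e. 20 + 10x − 3·(8 + 3x) = 20.
Collecting terms: x − 4 = 20, so x = 24.
Then 2E = 8 + 3·24 = 80, so E = 40, V = 2E/5 = 16, F = 2 + 24 = 26.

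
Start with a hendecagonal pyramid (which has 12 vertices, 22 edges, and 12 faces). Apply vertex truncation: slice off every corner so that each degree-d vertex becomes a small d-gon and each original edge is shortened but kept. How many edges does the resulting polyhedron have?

Truncation replaces each original edge-end by a new vertex, so V′ = 2E = 44.
Each original edge survives, and each old vertex of degree d contributes d new edges; summing degrees gives Σd = 2E, so E′ = E + 2E = 3E = 66.
Each original face survives and each original vertex becomes one new face: F′ = F + V = 24.

66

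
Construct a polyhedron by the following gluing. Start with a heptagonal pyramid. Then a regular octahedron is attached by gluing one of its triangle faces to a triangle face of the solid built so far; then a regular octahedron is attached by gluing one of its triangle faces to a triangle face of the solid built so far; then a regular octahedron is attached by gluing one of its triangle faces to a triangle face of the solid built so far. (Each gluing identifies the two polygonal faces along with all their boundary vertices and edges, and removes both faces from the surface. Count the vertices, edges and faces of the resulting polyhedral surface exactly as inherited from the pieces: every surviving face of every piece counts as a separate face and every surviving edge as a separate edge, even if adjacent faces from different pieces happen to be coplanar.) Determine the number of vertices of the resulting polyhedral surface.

17

A heptagonal pyramid: V=8, E=14, F=8.
Attach a regular octahedron (V=6, E=12, F=8) along a 3-gon: merge 3 vertices and 3 edges, delete both glued faces → V=11, E=23, F=14.
Attach a regular octahedron (V=6, E=12, F=8) along a 3-gon: merge 3 vertices and 3 edges, delete both glued faces → V=14, E=32, F=20.
Attach a regular octahedron (V=6, E=12, F=8) along a 3-gon: merge 3 vertices and 3 edges, delete both glued faces → V=17, E=41, F=26.
Check: V − E + F = 17 − 41 + 26 = 2.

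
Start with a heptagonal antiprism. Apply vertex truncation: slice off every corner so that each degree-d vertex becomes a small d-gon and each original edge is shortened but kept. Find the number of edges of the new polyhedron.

84

The base solid has V = 14, E = 28, F = 16.
Truncation replaces each original edge-end by a new vertex, so V′ = 2E = 56.
Each original edge survives, and each old vertex of degree d contributes d new edges; summing degrees gives Σd = 2E, so E′ = E + 2E = 3E = 84.
Each original face survives and each original vertex becomes one new face: F′ = F + V = 30.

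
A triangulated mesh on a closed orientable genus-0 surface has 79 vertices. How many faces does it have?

154

χ = 2 − 2·0 = 2, and every face is a triangle so 3F = 2E.
V − E + F = 2 with E = 3F/2 gives 79 − (3/2 − 1)·F = 2, so F = 154 and E = 231.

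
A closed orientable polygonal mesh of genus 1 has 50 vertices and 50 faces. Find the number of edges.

For a closed orientable surface of genus 1, χ = 2 − 2·1 = 0.
E = V + F − (0) = 50 + 50 − (0) = 100.

100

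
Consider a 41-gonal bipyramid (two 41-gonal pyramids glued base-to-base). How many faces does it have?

A bipyramid over an n-gon has 2n triangular faces and n + 2 vertices: V = 41 + 2 = 43, E = 3·41 = 123, F = 2·41 = 82.

82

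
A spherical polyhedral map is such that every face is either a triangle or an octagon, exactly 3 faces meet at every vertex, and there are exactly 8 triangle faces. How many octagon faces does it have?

Let x be the number of octagons; then F = 8 + x.
Edge–face incidences: 2E = 3·8 + 8·x = 24 + 8x.
Every vertex has degree 3, so 3V = 2E.
Euler: V − E + F = 2 ⇒ (2E)/3 − E + (8 + x) = 2.
Multiply by 6: 2·(2E) − 3·(2E) + 6·(8 + x) = 12, i.e. 48 + 6x − (24 + 8x) = 12.
Collecting terms: −2x + 24 = 12, so −2x = −12, so x = 6.
Then 2E = 24 + 8·6 = 72, so E = 36, V = 2E/3 = 24, F = 8 + 6 = 14.

6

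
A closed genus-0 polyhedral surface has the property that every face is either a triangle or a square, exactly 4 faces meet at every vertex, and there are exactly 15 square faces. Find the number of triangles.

8

Let x be the number of triangles; then F = 15 + x.
Edge–face incidences: 2E = 4·15 + 3·x = 60 + 3x.
Every vertex has degree 4, so 4V = 2E.
Euler: V − E + F = 2 ⇒ (2E)/4 − E + (15 + x) = 2.
Multiply by 8: 2·(2E) − 4·(2E) + 8·(15 + x) = 16, i.e. 120 + 8x − 2·(60 + 3x) = 16.
Collecting terms: 2x = 16, so x = 8.
Then 2E = 60 + 3·8 = 84, so E = 42, V = 2E/4 = 21, F = 15 + 8 = 23.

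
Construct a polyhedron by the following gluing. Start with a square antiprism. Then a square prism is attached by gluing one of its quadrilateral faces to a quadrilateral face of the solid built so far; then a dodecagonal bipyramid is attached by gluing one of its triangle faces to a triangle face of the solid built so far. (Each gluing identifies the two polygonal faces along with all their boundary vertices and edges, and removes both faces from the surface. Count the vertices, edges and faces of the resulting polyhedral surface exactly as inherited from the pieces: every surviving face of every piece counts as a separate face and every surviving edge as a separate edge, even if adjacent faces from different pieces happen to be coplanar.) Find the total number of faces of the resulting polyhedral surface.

A square antiprism: V=8, E=16, F=10.
Attach a square prism (V=8, E=12, F=6) along a 4-gon: merge 4 vertices and 4 edges, delete both glued faces → V=12, E=24, F=14.
Attach a dodecagonal bipyramid (V=14, E=36, F=24) along a 3-gon: merge 3 vertices and 3 edges, delete both glued faces → V=23, E=57, F=36.
Check: V − E + F = 23 − 57 + 36 = 2.

36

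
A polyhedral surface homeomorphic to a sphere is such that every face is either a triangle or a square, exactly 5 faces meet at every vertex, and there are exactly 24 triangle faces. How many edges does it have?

40

Let x be the number of squares; then F = 24 + x.
Edge–face incidences: 2E = 3·24 + 4·x = 72 + 4x.
Every vertex has degree 5, so 5V = 2E.
Euler: V − E + F = 2 ⇒ (2E)/5 − E + (24 + x) = 2.
Multiply by 10: 2·(2E) − 5·(2E) + 10·(24 + x) = 20, i.e. 240 + 10x − 3·(72 + 4x) = 20.
Collecting terms: −2x + 24 = 20, so −2x = −4, so x = 2.
Then 2E = 72 + 4·2 = 80, so E = 40, V = 2E/5 = 16, F = 24 + 2 = 26.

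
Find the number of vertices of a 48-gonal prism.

96

A prism on an n-gon has two n-gon bases and n rectangular sides: V = 2·48 = 96, E = 3·48 = 144, F = 48 + 2 = 50.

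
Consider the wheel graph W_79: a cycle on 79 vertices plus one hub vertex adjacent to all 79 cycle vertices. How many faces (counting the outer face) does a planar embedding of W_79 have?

W_79 has V = 79 + 1 = 80 vertices and E = 2·79 = 158 edges.
By Euler's formula F = 2 − V + E = 2 − 80 + 158 = 80.

80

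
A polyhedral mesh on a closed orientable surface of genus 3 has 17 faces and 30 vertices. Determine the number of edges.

51

For a closed orientable surface of genus 3, χ = 2 − 2·3 = -4.
E = V + F − (-4) = 30 + 17 − (-4) = 51.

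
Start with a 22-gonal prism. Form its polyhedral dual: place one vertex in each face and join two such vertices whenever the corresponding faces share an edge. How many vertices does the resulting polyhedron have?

The base solid has V = 44, E = 66, F = 24.
The dual swaps V and F and preserves E: V′ = F = 24, E′ = E = 66, F′ = V = 44.

24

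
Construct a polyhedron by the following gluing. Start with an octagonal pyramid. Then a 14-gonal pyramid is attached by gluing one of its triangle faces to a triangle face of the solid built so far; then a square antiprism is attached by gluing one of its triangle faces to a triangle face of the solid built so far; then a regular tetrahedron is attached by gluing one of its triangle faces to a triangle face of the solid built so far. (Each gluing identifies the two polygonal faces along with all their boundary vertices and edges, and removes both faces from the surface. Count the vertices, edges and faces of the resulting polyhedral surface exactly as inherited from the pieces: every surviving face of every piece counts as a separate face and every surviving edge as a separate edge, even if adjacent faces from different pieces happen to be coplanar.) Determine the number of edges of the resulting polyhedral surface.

57

An octagonal pyramid: V=9, E=16, F=9.
Attach a 14-gonal pyramid (V=15, E=28, F=15) along a 3-gon: merge 3 vertices and 3 edges, delete both glued faces → V=21, E=41, F=22.
Attach a square antiprism (V=8, E=16, F=10) along a 3-gon: merge 3 vertices and 3 edges, delete both glued faces → V=26, E=54, F=30.
Attach a regular tetrahedron (V=4, E=6, F=4) along a 3-gon: merge 3 vertices and 3 edges, delete both glued faces → V=27, E=57, F=32.
Check: V − E + F = 27 − 57 + 32 = 2.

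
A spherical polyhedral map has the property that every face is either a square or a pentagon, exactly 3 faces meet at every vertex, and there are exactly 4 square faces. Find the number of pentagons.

4

Let x be the number of pentagons; then F = 4 + x.
Edge–face incidences: 2E = 4·4 + 5·x = 16 + 5x.
Every vertex has degree 3, so 3V = 2E.
Euler: V − E + F = 2 ⇒ (2E)/3 − E + (4 + x) = 2.
Multiply by 6: 2·(2E) − 3·(2E) + 6·(4 + x) = 12, i.e. 24 + 6x − (16 + 5x) = 12.
Collecting terms: x + 8 = 12, so x = 4.
Then 2E = 16 + 5·4 = 36, so E = 18, V = 2E/3 = 12, F = 4 + 4 = 8.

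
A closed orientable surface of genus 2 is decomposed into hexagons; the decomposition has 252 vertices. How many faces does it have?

χ = 2 − 2·2 = -2, and every face is a hexagon so 6F = 2E.
V − E + F = -2 with E = 6F/2 gives 252 − (6/2 − 1)·F = -2, so F = 127 and E = 381.

127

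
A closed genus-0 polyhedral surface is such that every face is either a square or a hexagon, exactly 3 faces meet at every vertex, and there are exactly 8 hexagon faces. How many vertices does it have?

Let x be the number of squares; then F = 8 + x.
Edge–face incidences: 2E = 6·8 + 4·x = 48 + 4x.
Every vertex has degree 3, so 3V = 2E.
Euler: V − E + F = 2 ⇒ (2E)/3 − E + (8 + x) = 2.
Multiply by 6: 2·(2E) − 3·(2E) + 6·(8 + x) = 12, i.e. 48 + 6x − (48 + 4x) = 12.
Collecting terms: 2x = 12, so x = 6.
Then 2E = 48 + 4·6 = 72, so E = 36, V = 2E/3 = 24, F = 8 + 6 = 14.

24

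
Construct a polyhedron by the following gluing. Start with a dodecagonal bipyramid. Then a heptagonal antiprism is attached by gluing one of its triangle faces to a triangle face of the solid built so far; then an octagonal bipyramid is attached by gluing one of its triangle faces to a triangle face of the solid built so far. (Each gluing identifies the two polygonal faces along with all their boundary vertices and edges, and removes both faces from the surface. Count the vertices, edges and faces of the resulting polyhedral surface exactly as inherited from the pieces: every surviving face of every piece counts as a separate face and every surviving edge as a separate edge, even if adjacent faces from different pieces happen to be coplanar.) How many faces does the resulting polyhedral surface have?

A dodecagonal bipyramid: V=14, E=36, F=24.
Attach a heptagonal antiprism (V=14, E=28, F=16) along a 3-gon: merge 3 vertices and 3 edges, delete both glued faces → V=25, E=61, F=38.
Attach an octagonal bipyramid (V=10, E=24, F=16) along a 3-gon: merge 3 vertices and 3 edges, delete both glued faces → V=32, E=82, F=52.
Check: V − E + F = 32 − 82 + 52 = 2.

52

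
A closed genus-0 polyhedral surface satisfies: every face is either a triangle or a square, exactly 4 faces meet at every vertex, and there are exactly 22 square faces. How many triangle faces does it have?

8

Let x be the number of triangles; then F = 22 + x.
Edge–face incidences: 2E = 4·22 + 3·x = 88 + 3x.
Every vertex has degree 4, so 4V = 2E.
Euler: V − E + F = 2 ⇒ (2E)/4 − E + (22 + x) = 2.
Multiply by 8: 2·(2E) − 4·(2E) + 8·(22 + x) = 16, i.e. 176 + 8x − 2·(88 + 3x) = 16.
Collecting terms: 2x = 16, so x = 8.
Then 2E = 88 + 3·8 = 112, so E = 56, V = 2E/4 = 28, F = 22 + 8 = 30.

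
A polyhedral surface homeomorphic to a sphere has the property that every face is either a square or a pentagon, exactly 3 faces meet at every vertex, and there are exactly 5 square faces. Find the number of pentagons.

Let x be the number of pentagons; then F = 5 + x.
Edge–face incidences: 2E = 4·5 + 5·x = 20 + 5x.
Every vertex has degree 3, so 3V = 2E.
Euler: V − E + F = 2 ⇒ (2E)/3 − E + (5 + x) = 2.
Multiply by 6: 2·(2E) − 3·(2E) + 6·(5 + x) = 12, i.e. 30 + 6x − (20 + 5x) = 12.
Collecting terms: x + 10 = 12, so x = 2.
Then 2E = 20 + 5·2 = 30, so E = 15, V = 2E/3 = 10, F = 5 + 2 = 7.

2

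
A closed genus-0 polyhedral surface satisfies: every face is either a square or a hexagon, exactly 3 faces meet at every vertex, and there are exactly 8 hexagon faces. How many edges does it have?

36

Let x be the number of squares; then F = 8 + x.
Edge–face incidences: 2E = 6·8 + 4·x = 48 + 4x.
Every vertex has degree 3, so 3V = 2E.
Euler: V − E + F = 2 ⇒ (2E)/3 − E + (8 + x) = 2.
Multiply by 6: 2·(2E) − 3·(2E) + 6·(8 + x) = 12, i.e. 48 + 6x − (48 + 4x) = 12.
Collecting terms: 2x = 12, so x = 6.
Then 2E = 48 + 4·6 = 72, so E = 36, V = 2E/3 = 24, F = 8 + 6 = 14.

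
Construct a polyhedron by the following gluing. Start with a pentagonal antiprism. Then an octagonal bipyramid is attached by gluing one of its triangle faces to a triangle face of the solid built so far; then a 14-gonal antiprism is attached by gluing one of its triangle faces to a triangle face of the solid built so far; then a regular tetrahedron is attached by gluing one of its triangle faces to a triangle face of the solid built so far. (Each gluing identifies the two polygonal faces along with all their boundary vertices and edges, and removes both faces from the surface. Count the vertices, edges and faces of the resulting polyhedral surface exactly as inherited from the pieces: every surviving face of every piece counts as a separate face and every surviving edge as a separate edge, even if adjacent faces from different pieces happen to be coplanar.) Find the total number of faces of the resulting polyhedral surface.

A pentagonal antiprism: V=10, E=20, F=12.
Attach an octagonal bipyramid (V=10, E=24, F=16) along a 3-gon: merge 3 vertices and 3 edges, delete both glued faces → V=17, E=41, F=26.
Attach a 14-gonal antiprism (V=28, E=56, F=30) along a 3-gon: merge 3 vertices and 3 edges, delete both glued faces → V=42, E=94, F=54.
Attach a regular tetrahedron (V=4, E=6, F=4) along a 3-gon: merge 3 vertices and 3 edges, delete both glued faces → V=43, E=97, F=56.
Check: V − E + F = 43 − 97 + 56 = 2.

56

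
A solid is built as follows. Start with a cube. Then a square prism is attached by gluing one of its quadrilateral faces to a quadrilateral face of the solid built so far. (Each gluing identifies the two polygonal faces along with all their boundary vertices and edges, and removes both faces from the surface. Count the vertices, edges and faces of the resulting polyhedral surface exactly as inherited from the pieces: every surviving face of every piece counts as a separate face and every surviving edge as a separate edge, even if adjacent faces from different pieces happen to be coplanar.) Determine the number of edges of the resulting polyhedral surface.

20

A cube: V=8, E=12, F=6.
Attach a square prism (V=8, E=12, F=6) along a 4-gon: merge 4 vertices and 4 edges, delete both glued faces → V=12, E=20, F=10.
Check: V − E + F = 12 − 20 + 10 = 2.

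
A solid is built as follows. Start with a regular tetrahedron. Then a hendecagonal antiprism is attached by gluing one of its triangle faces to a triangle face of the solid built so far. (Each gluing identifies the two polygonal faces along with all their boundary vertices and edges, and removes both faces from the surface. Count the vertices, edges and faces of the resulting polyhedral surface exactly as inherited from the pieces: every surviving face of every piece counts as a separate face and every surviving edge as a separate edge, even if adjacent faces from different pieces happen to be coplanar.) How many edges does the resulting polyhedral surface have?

47

A regular tetrahedron: V=4, E=6, F=4.
Attach a hendecagonal antiprism (V=22, E=44, F=24) along a 3-gon: merge 3 vertices and 3 edges, delete both glued faces → V=23, E=47, F=26.
Check: V − E + F = 23 − 47 + 26 = 2.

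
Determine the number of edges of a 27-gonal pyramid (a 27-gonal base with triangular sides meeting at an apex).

A pyramid on an n-gon base has one n-gon and n triangles: V = 27 + 1 = 28, E = 2·27 = 54, F = 27 + 1 = 28.
Check: V − E + F = 28 − 54 + 28 = 2.

54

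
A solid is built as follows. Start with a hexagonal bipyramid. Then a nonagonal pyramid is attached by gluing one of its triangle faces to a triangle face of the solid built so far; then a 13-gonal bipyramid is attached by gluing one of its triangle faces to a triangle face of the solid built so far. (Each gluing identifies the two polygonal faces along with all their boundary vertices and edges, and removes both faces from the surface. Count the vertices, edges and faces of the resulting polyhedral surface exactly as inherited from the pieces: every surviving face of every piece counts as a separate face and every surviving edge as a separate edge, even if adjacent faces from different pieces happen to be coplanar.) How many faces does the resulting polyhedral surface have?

A hexagonal bipyramid: V=8, E=18, F=12.
Attach a nonagonal pyramid (V=10, E=18, F=10) along a 3-gon: merge 3 vertices and 3 edges, delete both glued faces → V=15, E=33, F=20.
Attach a 13-gonal bipyramid (V=15, E=39, F=26) along a 3-gon: merge 3 vertices and 3 edges, delete both glued faces → V=27, E=69, F=44.
Check: V − E + F = 27 − 69 + 44 = 2.

44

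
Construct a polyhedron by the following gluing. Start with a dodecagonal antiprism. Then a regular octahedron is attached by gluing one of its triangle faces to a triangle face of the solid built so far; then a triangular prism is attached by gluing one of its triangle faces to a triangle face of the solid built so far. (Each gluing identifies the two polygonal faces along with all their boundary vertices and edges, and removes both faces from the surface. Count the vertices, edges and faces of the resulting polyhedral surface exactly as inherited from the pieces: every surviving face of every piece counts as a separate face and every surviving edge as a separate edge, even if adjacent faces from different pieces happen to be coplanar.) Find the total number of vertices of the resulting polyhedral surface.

A dodecagonal antiprism: V=24, E=48, F=26.
Attach a regular octahedron (V=6, E=12, F=8) along a 3-gon: merge 3 vertices and 3 edges, delete both glued faces → V=27, E=57, F=32.
Attach a triangular prism (V=6, E=9, F=5) along a 3-gon: merge 3 vertices and 3 edges, delete both glued faces → V=30, E=63, F=35.
Check: V − E + F = 30 − 63 + 35 = 2.

30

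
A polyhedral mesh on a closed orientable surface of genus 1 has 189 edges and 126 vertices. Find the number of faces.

For a closed orientable surface of genus 1, χ = 2 − 2·1 = 0.
F = 0 − V + E = 0 − 126 + 189 = 63.

63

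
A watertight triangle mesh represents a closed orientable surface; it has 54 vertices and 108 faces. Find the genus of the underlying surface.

1

Every face is a triangle, so 2E = 3·108 = 324, giving E = 162.
χ = V − E + F = 54 − 162 + 108 = 0.
For a closed orientable surface χ = 2 − 2g, so g = (2 − (0))/2 = 1.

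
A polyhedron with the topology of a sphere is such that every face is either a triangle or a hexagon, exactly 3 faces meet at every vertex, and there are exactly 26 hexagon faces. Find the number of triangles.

4

Let x be the number of triangles; then F = 26 + x.
Edge–face incidences: 2E = 6·26 + 3·x = 156 + 3x.
Every vertex has degree 3, so 3V = 2E.
Euler: V − E + F = 2 ⇒ (2E)/3 − E + (26 + x) = 2.
Multiply by 6: 2·(2E) − 3·(2E) + 6·(26 + x) = 12, i.e. 156 + 6x − (156 + 3x) = 12.
Collecting terms: 3x = 12, so x = 4.
Then 2E = 156 + 3·4 = 168, so E = 84, V = 2E/3 = 56, F = 26 + 4 = 30.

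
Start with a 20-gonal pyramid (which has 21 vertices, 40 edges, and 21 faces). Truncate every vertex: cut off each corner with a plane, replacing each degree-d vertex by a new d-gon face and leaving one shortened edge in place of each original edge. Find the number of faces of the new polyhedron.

Truncation replaces each original edge-end by a new vertex, so V′ = 2E = 80.
Each original edge survives, and each old vertex of degree d contributes d new edges; summing degrees gives Σd = 2E, so E′ = E + 2E = 3E = 120.
Each original face survives and each original vertex becomes one new face: F′ = F + V = 42.

42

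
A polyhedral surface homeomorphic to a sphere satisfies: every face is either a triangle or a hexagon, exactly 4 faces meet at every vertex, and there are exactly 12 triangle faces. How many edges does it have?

Let x be the number of hexagons; then F = 12 + x.
Edge–face incidences: 2E = 3·12 + 6·x = 36 + 6x.
Every vertex has degree 4, so 4V = 2E.
Euler: V − E + F = 2 ⇒ (2E)/4 − E + (12 + x) = 2.
Multiply by 8: 2·(2E) − 4·(2E) + 8·(12 + x) = 16, i.e. 96 + 8x − 2·(36 + 6x) = 16.
Collecting terms: −4x + 24 = 16, so −4x = −8, so x = 2.
Then 2E = 36 + 6·2 = 48, so E = 24, V = 2E/4 = 12, F = 12 + 2 = 14.

24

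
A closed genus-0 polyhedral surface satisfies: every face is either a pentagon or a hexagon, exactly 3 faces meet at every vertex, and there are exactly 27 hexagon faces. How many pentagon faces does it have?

12

Let x be the number of pentagons; then F = 27 + x.
Edge–face incidences: 2E = 6·27 + 5·x = 162 + 5x.
Every vertex has degree 3, so 3V = 2E.
Euler: V − E + F = 2 ⇒ (2E)/3 − E + (27 + x) = 2.
Multiply by 6: 2·(2E) − 3·(2E) + 6·(27 + x) = 12, i.e. 162 + 6x − (162 + 5x) = 12.
Collecting terms: x = 12.
Then 2E = 162 + 5·12 = 222, so E = 111, V = 2E/3 = 74, F = 27 + 12 = 39.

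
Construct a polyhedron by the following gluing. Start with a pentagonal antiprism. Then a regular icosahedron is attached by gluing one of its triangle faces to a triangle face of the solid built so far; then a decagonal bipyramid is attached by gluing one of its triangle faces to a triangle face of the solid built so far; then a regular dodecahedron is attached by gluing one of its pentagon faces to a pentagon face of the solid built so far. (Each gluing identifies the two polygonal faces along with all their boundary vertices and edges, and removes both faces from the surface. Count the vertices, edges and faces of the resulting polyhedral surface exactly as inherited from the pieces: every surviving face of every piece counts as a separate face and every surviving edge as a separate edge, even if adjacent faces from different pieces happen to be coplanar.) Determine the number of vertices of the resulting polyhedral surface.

43

A pentagonal antiprism: V=10, E=20, F=12.
Attach a regular icosahedron (V=12, E=30, F=20) along a 3-gon: merge 3 vertices and 3 edges, delete both glued faces → V=19, E=47, F=30.
Attach a decagonal bipyramid (V=12, E=30, F=20) along a 3-gon: merge 3 vertices and 3 edges, delete both glued faces → V=28, E=74, F=48.
Attach a regular dodecahedron (V=20, E=30, F=12) along a 5-gon: merge 5 vertices and 5 edges, delete both glued faces → V=43, E=99, F=58.
Check: V − E + F = 43 − 99 + 58 = 2.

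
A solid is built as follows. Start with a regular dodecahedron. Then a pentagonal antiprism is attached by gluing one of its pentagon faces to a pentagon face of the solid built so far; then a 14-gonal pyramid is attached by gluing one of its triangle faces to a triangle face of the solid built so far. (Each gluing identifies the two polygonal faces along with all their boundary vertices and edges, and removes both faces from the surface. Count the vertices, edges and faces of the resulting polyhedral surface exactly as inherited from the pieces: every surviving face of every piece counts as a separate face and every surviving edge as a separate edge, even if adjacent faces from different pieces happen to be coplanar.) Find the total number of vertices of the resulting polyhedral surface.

A regular dodecahedron: V=20, E=30, F=12.
Attach a pentagonal antiprism (V=10, E=20, F=12) along a 5-gon: merge 5 vertices and 5 edges, delete both glued faces → V=25, E=45, F=22.
Attach a 14-gonal pyramid (V=15, E=28, F=15) along a 3-gon: merge 3 vertices and 3 edges, delete both glued faces → V=37, E=70, F=35.
Check: V − E + F = 37 − 70 + 35 = 2.

37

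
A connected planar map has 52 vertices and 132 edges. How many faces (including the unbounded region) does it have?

Euler's formula for a connected plane graph: V − E + F = 2, so F = 2 − 52 + 132 = 82.

82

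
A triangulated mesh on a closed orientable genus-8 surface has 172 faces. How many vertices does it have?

χ = 2 − 2·8 = -14, and every face is a triangle so 3F = 2E.
E = 3·172/2 = 258. Then V = -14 + E − F = -14 + 258 − 172 = 72.

72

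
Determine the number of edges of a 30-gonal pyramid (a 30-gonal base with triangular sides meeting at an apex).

A pyramid on an n-gon base has one n-gon and n triangles: V = 30 + 1 = 31, E = 2·30 = 60, F = 30 + 1 = 31.
Check: V − E + F = 31 − 60 + 31 = 2.

60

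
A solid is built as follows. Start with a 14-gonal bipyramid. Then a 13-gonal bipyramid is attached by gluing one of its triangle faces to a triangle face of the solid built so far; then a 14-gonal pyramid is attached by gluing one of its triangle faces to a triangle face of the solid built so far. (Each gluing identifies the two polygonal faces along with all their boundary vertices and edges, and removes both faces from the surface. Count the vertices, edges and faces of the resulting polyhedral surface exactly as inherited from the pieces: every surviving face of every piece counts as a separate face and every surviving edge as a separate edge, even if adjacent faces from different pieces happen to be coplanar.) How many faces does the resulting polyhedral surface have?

A 14-gonal bipyramid: V=16, E=42, F=28.
Attach a 13-gonal bipyramid (V=15, E=39, F=26) along a 3-gon: merge 3 vertices and 3 edges, delete both glued faces → V=28, E=78, F=52.
Attach a 14-gonal pyramid (V=15, E=28, F=15) along a 3-gon: merge 3 vertices and 3 edges, delete both glued faces → V=40, E=103, F=65.
Check: V − E + F = 40 − 103 + 65 = 2.

65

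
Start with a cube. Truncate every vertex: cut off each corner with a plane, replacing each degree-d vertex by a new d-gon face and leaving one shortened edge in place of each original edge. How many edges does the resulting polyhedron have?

36

The base solid has V = 8, E = 12, F = 6.
Truncation replaces each original edge-end by a new vertex, so V′ = 2E = 24.
Each original edge survives, and each old vertex of degree d contributes d new edges; summing degrees gives Σd = 2E, so E′ = E + 2E = 3E = 36.
Each original face survives and each original vertex becomes one new face: F′ = F + V = 14.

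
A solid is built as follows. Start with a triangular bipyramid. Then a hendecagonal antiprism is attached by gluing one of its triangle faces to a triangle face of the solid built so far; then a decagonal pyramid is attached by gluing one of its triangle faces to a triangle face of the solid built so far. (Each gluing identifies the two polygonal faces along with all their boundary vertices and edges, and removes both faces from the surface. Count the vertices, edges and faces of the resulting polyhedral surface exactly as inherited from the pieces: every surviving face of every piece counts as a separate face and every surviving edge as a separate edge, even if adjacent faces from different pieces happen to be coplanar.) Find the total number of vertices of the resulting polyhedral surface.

32

A triangular bipyramid: V=5, E=9, F=6.
Attach a hendecagonal antiprism (V=22, E=44, F=24) along a 3-gon: merge 3 vertices and 3 edges, delete both glued faces → V=24, E=50, F=28.
Attach a decagonal pyramid (V=11, E=20, F=11) along a 3-gon: merge 3 vertices and 3 edges, delete both glued faces → V=32, E=67, F=37.
Check: V − E + F = 32 − 67 + 37 = 2.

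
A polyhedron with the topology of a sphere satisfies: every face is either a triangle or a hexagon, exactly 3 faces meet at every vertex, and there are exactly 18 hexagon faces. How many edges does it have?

60

Let x be the number of triangles; then F = 18 + x.
Edge–face incidences: 2E = 6·18 + 3·x = 108 + 3x.
Every vertex has degree 3, so 3V = 2E.
Euler: V − E + F = 2 ⇒ (2E)/3 − E + (18 + x) = 2.
Multiply by 6: 2·(2E) − 3·(2E) + 6·(18 + x) = 12, i.e. 108 + 6x − (108 + 3x) = 12.
Collecting terms: 3x = 12, so x = 4.
Then 2E = 108 + 3·4 = 120, so E = 60, V = 2E/3 = 40, F = 18 + 4 = 22.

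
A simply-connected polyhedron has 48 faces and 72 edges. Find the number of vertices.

Here V − E + F = 2.
V = 2 + E − F = 2 + 72 − 48 = 26.

26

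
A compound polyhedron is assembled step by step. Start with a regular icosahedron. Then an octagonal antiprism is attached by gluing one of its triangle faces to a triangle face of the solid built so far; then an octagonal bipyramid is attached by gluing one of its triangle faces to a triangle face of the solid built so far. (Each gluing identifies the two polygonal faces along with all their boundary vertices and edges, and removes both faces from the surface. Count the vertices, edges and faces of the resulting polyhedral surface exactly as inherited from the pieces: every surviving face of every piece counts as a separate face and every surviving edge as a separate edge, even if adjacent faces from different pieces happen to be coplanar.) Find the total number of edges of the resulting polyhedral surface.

A regular icosahedron: V=12, E=30, F=20.
Attach an octagonal antiprism (V=16, E=32, F=18) along a 3-gon: merge 3 vertices and 3 edges, delete both glued faces → V=25, E=59, F=36.
Attach an octagonal bipyramid (V=10, E=24, F=16) along a 3-gon: merge 3 vertices and 3 edges, delete both glued faces → V=32, E=80, F=50.
Check: V − E + F = 32 − 80 + 50 = 2.

80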